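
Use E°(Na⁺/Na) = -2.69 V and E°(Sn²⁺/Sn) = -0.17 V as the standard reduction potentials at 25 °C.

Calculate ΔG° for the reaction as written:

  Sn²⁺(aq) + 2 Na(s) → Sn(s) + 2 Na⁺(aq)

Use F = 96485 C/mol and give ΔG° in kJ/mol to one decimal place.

As written, Sn²⁺/Sn is reduced (cathode) and Na⁺/Na is oxidised (anode), so E°cell = (-0.17) − (-2.69) = +2.52 V.
Balancing electrons gives n = 2.
ΔG° = −nFE° = −(2)(96485)(+2.52) = -486,284 J = -486.3 kJ/mol.

-486.3 kJ/mol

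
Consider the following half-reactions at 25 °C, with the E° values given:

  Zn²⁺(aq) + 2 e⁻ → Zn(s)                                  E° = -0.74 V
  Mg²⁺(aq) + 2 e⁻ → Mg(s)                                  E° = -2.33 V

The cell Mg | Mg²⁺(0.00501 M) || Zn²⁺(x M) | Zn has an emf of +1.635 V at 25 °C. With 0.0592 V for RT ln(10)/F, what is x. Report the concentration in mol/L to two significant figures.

Zn²⁺/Zn is the cathode, Mg²⁺/Mg the anode: E°cell = +1.59 V, n = 2.
Overall reaction: Zn²⁺(aq) + Mg(s) → Zn(s) + Mg²⁺(aq); Q = [Mg²⁺]^1/[Zn²⁺]^1.
From E = E° − (0.0592/n) log Q: log Q = (E° − E)·n/0.0592 = (+1.59 − (+1.635))·2/0.0592 = -1.5203.
So 1·log[Zn²⁺] = 1·log(0.00501) − log Q = -2.3002 − (-1.5203) = -0.7799; [Zn²⁺] = 10^(-0.7799) ≈ 0.17 M.

0.17 M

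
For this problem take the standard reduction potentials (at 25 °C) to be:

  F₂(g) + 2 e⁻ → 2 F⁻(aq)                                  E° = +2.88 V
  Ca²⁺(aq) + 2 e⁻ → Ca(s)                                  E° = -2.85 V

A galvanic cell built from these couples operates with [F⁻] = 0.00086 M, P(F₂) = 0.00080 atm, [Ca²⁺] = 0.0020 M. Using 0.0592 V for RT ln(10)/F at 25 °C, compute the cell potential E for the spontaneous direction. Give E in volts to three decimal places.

F₂/F⁻ is the cathode (higher E°), Ca²⁺/Ca the anode: E°cell = +2.88 − (-2.85) = +5.73 V, n = 2.
Overall: F₂(g) + Ca(s) → 2 F⁻(aq) + Ca²⁺(aq)
Q = [F⁻]^2·[Ca²⁺] / (P(F₂)); log Q = -5.733.
E = E° − (0.0592/n) log Q = +5.73 − (0.0592/2)(-5.733) = +5.900 V.

+5.900 V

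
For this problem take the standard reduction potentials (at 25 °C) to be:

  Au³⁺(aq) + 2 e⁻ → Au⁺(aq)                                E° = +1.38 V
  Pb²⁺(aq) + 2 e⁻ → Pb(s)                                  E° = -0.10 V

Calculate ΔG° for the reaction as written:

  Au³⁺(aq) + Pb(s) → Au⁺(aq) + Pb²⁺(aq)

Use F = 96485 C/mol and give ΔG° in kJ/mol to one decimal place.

-285.6 kJ/mol

As written, Au³⁺/Au⁺ is reduced (cathode) and Pb²⁺/Pb is oxidised (anode), so E°cell = (+1.38) − (-0.10) = +1.48 V.
Balancing electrons gives n = 2.
ΔG° = −nFE° = −(2)(96485)(+1.48) = -285,596 J = -285.6 kJ/mol.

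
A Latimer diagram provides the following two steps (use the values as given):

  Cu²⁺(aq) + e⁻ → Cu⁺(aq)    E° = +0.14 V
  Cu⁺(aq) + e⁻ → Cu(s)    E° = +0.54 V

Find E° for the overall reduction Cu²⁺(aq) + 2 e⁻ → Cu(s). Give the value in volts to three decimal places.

Since ΔG° = −nFE° is additive over sequential reductions, n₃E°₃ = n₁E°₁ + n₂E°₂.
E°₃ = (1×+0.14 + 1×+0.54) / 2 = (+0.680) / 2 = +0.340 V.

+0.340 V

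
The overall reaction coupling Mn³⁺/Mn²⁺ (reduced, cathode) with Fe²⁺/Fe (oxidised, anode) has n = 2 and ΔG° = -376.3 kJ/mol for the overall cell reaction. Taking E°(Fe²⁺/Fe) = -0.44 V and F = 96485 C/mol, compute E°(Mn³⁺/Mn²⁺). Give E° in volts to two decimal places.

+1.51 V

E°cell = −ΔG°/(nF) = −(-376.3×10³)/((2)(96485)) = +1.950 V.
Since Mn³⁺/Mn²⁺ is the cathode and Fe²⁺/Fe the anode, E°cell = E°(Mn³⁺/Mn²⁺) − E°(Fe²⁺/Fe).
So E°(Mn³⁺/Mn²⁺) = E°cell + E°(Fe²⁺/Fe) = +1.950 + (-0.44) = +1.51 V.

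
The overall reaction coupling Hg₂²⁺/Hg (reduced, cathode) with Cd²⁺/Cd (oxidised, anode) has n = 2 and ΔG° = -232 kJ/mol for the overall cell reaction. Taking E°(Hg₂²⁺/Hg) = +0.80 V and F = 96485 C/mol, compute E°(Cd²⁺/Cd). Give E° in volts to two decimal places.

E°cell = −ΔG°/(nF) = −(-232×10³)/((2)(96485)) = +1.202 V.
Since Hg₂²⁺/Hg is the cathode and Cd²⁺/Cd the anode, E°cell = E°(Hg₂²⁺/Hg) − E°(Cd²⁺/Cd).
So E°(Cd²⁺/Cd) = E°(Hg₂²⁺/Hg) − E°cell = (+0.80) − (+1.202) = -0.40 V.

-0.40 V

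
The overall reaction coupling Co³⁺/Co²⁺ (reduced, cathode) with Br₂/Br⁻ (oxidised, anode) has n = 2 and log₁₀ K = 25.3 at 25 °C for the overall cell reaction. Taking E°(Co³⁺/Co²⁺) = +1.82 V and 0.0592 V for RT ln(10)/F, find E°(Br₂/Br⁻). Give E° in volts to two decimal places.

E°cell = (0.0592/n)·log K = (0.0592/2)(25.3) = +0.749 V.
Since Co³⁺/Co²⁺ is the cathode and Br₂/Br⁻ the anode, E°cell = E°(Co³⁺/Co²⁺) − E°(Br₂/Br⁻).
So E°(Br₂/Br⁻) = E°(Co³⁺/Co²⁺) − E°cell = (+1.82) − (+0.749) = +1.07 V.

+1.07 V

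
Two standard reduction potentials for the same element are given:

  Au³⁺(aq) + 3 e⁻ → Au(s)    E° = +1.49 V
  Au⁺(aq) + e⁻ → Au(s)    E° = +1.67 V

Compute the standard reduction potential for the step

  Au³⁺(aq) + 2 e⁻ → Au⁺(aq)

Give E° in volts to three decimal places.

Sequential free energies add, so n₃E°₃ = n₁E°₁ + n₂E°₂.
With n₃ = 3, and the known step contributing 1×(+1.67) V, the unknown satisfies 2·E° = 3×(+1.49) − 1×(+1.67) = +2.800.
E° = +2.800 / 2 = +1.400 V.

+1.400 V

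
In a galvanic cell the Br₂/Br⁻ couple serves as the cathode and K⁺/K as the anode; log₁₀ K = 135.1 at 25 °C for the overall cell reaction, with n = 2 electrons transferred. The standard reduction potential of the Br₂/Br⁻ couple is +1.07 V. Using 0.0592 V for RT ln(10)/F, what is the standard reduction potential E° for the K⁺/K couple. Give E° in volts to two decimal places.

E°cell = (0.0592/n)·log K = (0.0592/2)(135.1) = +3.999 V.
Since Br₂/Br⁻ is the cathode and K⁺/K the anode, E°cell = E°(Br₂/Br⁻) − E°(K⁺/K).
So E°(K⁺/K) = E°(Br₂/Br⁻) − E°cell = (+1.07) − (+3.999) = -2.93 V.

-2.93 V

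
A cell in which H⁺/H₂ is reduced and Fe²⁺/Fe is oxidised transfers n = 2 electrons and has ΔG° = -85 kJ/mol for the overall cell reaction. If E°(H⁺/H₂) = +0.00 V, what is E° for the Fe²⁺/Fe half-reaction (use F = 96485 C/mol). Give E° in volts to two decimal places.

E°cell = −ΔG°/(nF) = −(-85×10³)/((2)(96485)) = +0.440 V.
Since H⁺/H₂ is the cathode and Fe²⁺/Fe the anode, E°cell = E°(H⁺/H₂) − E°(Fe²⁺/Fe).
So E°(Fe²⁺/Fe) = E°(H⁺/H₂) − E°cell = (+0.00) − (+0.440) = -0.44 V.

-0.44 V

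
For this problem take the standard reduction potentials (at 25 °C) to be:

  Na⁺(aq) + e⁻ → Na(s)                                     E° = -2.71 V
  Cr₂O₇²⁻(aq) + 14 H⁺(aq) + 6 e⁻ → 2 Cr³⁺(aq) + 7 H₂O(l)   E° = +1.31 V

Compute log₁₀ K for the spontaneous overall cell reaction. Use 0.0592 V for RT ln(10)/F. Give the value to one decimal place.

407.4

Cathode: Cr₂O₇²⁻/Cr³⁺; anode: Na⁺/Na. E°cell = +4.02 V, n = 6.
log K = nE°cell / 0.0592 = (6)(+4.02) / 0.0592 = 407.4.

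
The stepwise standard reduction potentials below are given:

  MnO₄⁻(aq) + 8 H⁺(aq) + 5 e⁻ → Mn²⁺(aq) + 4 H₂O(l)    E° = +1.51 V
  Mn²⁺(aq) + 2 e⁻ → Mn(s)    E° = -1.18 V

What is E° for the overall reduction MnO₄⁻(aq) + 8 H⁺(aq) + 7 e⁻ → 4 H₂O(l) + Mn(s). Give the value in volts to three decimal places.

+0.741 V

Standard free energies of sequential steps add: ΔG°₃ = ΔG°₁ + ΔG°₂, so n₃E°₃ = n₁E°₁ + n₂E°₂.
E°₃ = (5×+1.51 + 2×-1.18) / 7 = (+5.190) / 7 = +0.741 V.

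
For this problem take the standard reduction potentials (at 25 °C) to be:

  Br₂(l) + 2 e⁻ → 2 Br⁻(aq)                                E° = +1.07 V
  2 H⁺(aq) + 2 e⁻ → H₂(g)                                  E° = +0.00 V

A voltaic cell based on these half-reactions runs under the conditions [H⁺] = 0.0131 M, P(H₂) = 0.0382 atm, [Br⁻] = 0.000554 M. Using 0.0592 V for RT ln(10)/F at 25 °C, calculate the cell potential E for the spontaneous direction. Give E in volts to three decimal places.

+1.332 V

Br₂/Br⁻ is the cathode (higher E°), H⁺/H₂ the anode: E°cell = +1.07 − (+0.00) = +1.07 V, n = 2.
Overall: Br₂(l) + H₂(g) → 2 Br⁻(aq) + 2 H⁺(aq)
Q = [Br⁻]^2·[H⁺]^2 / (P(H₂)); log Q = -8.861.
E = E° − (0.0592/n) log Q = +1.07 − (0.0592/2)(-8.861) = +1.332 V.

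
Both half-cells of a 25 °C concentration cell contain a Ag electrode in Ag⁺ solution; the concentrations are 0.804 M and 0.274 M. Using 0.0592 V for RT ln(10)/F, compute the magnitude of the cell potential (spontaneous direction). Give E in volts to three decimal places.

+0.028 V

For a concentration cell E°cell = 0. The 0.804 M side is the cathode (reduction is favoured where [Ag⁺] is higher).
With n = 1, E = −(0.0592/1) log([Ag⁺]ₐₙ/[Ag⁺]꜀ₐₜ) = −(0.0592/1) log(0.274/0.804) = −(0.0592/1)(-0.468) = +0.028 V.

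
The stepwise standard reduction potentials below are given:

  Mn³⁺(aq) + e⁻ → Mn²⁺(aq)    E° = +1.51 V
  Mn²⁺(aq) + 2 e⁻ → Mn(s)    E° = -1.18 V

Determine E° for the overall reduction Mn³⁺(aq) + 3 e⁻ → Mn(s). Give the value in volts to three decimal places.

-0.283 V

Standard free energies of sequential steps add: ΔG°₃ = ΔG°₁ + ΔG°₂, so n₃E°₃ = n₁E°₁ + n₂E°₂.
E°₃ = (1×+1.51 + 2×-1.18) / 3 = (-0.850) / 3 = -0.283 V.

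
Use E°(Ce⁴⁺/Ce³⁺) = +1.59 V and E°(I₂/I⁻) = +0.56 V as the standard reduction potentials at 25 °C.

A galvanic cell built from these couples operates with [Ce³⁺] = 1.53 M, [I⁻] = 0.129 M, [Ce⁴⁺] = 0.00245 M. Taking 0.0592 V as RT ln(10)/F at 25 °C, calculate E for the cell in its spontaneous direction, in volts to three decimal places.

+0.812 V

Ce⁴⁺/Ce³⁺ is the cathode (higher E°), I₂/I⁻ the anode: E°cell = +1.59 − (+0.56) = +1.03 V, n = 2.
Overall: 2 Ce⁴⁺(aq) + 2 I⁻(aq) → 2 Ce³⁺(aq) + I₂(s)
Q = [Ce³⁺]^2 / ([Ce⁴⁺]^2·[I⁻]^2); log Q = 7.370.
E = E° − (0.0592/n) log Q = +1.03 − (0.0592/2)(7.370) = +0.812 V.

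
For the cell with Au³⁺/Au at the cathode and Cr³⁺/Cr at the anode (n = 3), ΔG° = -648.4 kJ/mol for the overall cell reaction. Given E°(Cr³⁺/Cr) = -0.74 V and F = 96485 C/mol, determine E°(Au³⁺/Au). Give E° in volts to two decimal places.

+1.50 V

E°cell = −ΔG°/(nF) = −(-648.4×10³)/((3)(96485)) = +2.240 V.
Since Au³⁺/Au is the cathode and Cr³⁺/Cr the anode, E°cell = E°(Au³⁺/Au) − E°(Cr³⁺/Cr).
So E°(Au³⁺/Au) = E°cell + E°(Cr³⁺/Cr) = +2.240 + (-0.74) = +1.50 V.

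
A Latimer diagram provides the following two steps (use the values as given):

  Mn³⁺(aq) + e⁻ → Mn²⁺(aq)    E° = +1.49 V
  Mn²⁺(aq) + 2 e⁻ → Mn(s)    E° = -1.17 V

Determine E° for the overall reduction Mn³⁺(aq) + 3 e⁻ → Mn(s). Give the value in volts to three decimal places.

-0.283 V

Since ΔG° = −nFE° is additive over sequential reductions, n₃E°₃ = n₁E°₁ + n₂E°₂.
E°₃ = (1×+1.49 + 2×-1.17) / 3 = (-0.850) / 3 = -0.283 V.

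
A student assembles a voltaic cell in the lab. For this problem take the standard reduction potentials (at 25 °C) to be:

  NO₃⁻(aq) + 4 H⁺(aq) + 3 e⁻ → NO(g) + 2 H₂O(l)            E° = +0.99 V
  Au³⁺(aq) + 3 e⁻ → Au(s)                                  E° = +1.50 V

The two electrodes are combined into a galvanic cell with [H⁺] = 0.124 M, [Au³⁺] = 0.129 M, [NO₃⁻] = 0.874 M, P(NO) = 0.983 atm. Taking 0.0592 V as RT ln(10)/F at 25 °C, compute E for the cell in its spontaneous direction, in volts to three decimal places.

+0.565 V

Au³⁺/Au is the cathode (higher E°), NO₃⁻/NO the anode: E°cell = +1.50 − (+0.99) = +0.51 V, n = 3.
Overall: Au³⁺(aq) + NO(g) + 2 H₂O(l) → Au(s) + NO₃⁻(aq) + 4 H⁺(aq)
Q = [NO₃⁻]·[H⁺]^4 / ([Au³⁺]·P(NO)); log Q = -2.788.
E = E° − (0.0592/n) log Q = +0.51 − (0.0592/3)(-2.788) = +0.565 V.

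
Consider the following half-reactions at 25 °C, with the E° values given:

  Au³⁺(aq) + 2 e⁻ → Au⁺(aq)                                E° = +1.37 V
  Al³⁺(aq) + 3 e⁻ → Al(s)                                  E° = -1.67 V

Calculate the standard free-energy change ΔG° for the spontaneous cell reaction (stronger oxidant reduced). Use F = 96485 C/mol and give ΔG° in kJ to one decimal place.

Au³⁺/Au⁺ (E° = +1.37 V) is the cathode; Al³⁺/Al (E° = -1.67 V) is the anode, so E°cell = +3.04 V.
Balancing electrons gives n = 6 (lcm of 2 and 3).
ΔG° = −nFE° = −(6)(96485)(+3.04) = -1,759,886 J = -1759.9 kJ.

-1759.9 kJ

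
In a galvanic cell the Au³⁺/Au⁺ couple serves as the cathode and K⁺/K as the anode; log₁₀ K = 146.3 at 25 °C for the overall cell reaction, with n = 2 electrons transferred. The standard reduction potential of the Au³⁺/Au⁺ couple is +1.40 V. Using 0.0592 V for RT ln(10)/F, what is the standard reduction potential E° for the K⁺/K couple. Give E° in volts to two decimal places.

-2.93 V

E°cell = (0.0592/n)·log K = (0.0592/2)(146.3) = +4.330 V.
Since Au³⁺/Au⁺ is the cathode and K⁺/K the anode, E°cell = E°(Au³⁺/Au⁺) − E°(K⁺/K).
So E°(K⁺/K) = E°(Au³⁺/Au⁺) − E°cell = (+1.40) − (+4.330) = -2.93 V.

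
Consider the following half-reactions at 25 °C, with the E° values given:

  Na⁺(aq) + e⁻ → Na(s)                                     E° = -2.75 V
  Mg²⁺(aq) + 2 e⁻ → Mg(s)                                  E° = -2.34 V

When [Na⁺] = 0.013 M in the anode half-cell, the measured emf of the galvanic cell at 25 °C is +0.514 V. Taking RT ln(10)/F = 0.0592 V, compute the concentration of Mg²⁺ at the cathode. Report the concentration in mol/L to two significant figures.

Mg²⁺/Mg is the cathode, Na⁺/Na the anode: E°cell = +0.41 V, n = 2.
Overall reaction: Mg²⁺(aq) + 2 Na(s) → Mg(s) + 2 Na⁺(aq); Q = [Na⁺]^2/[Mg²⁺]^1.
From E = E° − (0.0592/n) log Q: log Q = (E° − E)·n/0.0592 = (+0.41 − (+0.514))·2/0.0592 = -3.5135.
So 1·log[Mg²⁺] = 2·log(0.013) − log Q = -3.7721 − (-3.5135) = -0.2586; [Mg²⁺] = 10^(-0.2586) ≈ 0.55 M.

0.55 M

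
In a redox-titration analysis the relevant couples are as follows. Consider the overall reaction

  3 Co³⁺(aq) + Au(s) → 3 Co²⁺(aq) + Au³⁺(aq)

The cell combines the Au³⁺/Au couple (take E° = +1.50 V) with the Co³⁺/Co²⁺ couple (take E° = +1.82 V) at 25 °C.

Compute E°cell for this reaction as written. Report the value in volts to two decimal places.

The Co³⁺/Co²⁺ couple has the higher reduction potential, so it is the cathode; Au³⁺/Au is oxidised at the anode.
E°cell = E°(cathode) − E°(anode) = (+1.82) − (+1.50) = +0.32 V.

+0.32 V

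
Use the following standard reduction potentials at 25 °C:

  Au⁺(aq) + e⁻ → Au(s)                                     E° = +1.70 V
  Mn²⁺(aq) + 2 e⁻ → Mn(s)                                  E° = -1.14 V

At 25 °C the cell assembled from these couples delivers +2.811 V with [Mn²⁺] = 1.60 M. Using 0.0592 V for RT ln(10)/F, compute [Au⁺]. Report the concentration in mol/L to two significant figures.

0.41 M

Au⁺/Au is the cathode, Mn²⁺/Mn the anode: E°cell = +2.84 V, n = 2.
Overall reaction: 2 Au⁺(aq) + Mn(s) → 2 Au(s) + Mn²⁺(aq); Q = [Mn²⁺]^1/[Au⁺]^2.
From E = E° − (0.0592/n) log Q: log Q = (E° − E)·n/0.0592 = (+2.84 − (+2.811))·2/0.0592 = 0.9797.
So 2·log[Au⁺] = 1·log(1.6) − log Q = 0.2041 − (0.9797) = -0.7756; log[Au⁺] = -0.7756 / 2 = -0.3878; [Au⁺] = 10^(-0.3878) ≈ 0.41 M.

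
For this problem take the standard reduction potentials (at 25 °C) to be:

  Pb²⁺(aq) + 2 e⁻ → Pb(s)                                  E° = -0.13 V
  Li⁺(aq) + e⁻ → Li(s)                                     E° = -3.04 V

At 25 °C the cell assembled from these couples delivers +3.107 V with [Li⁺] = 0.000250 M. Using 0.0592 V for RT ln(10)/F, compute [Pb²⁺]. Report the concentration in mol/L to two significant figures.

Pb²⁺/Pb is the cathode, Li⁺/Li the anode: E°cell = +2.91 V, n = 2.
Overall reaction: Pb²⁺(aq) + 2 Li(s) → Pb(s) + 2 Li⁺(aq); Q = [Li⁺]^2/[Pb²⁺]^1.
From E = E° − (0.0592/n) log Q: log Q = (E° − E)·n/0.0592 = (+2.91 − (+3.107))·2/0.0592 = -6.6554.
So 1·log[Pb²⁺] = 2·log(0.00025) − log Q = -7.2041 − (-6.6554) = -0.5487; [Pb²⁺] = 10^(-0.5487) ≈ 0.28 M.

0.28 M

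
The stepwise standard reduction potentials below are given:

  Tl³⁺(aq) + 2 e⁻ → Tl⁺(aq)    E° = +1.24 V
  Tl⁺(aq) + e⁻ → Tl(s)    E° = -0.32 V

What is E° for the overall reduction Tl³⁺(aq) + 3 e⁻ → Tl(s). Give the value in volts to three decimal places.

+0.720 V

Standard free energies of sequential steps add: ΔG°₃ = ΔG°₁ + ΔG°₂, so n₃E°₃ = n₁E°₁ + n₂E°₂.
E°₃ = (2×+1.24 + 1×-0.32) / 3 = (+2.160) / 3 = +0.720 V.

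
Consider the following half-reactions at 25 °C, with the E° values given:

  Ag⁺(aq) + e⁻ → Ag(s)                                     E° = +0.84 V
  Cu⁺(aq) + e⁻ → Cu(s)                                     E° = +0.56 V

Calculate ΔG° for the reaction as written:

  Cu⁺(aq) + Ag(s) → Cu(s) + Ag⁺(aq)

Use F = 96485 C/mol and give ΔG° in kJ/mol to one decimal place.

As written, Cu⁺/Cu is reduced (cathode) and Ag⁺/Ag is oxidised (anode), so E°cell = (+0.56) − (+0.84) = -0.28 V.
Balancing electrons gives n = 1.
ΔG° = −nFE° = −(1)(96485)(-0.28) = 27,016 J = +27.0 kJ/mol.

+27.0 kJ/mol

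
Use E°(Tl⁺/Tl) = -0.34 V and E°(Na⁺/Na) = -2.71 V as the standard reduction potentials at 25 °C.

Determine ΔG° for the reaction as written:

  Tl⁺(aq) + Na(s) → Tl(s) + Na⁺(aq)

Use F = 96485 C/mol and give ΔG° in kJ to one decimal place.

-228.7 kJ

As written, Tl⁺/Tl is reduced (cathode) and Na⁺/Na is oxidised (anode), so E°cell = (-0.34) − (-2.71) = +2.37 V.
Balancing electrons gives n = 1.
ΔG° = −nFE° = −(1)(96485)(+2.37) = -228,669 J = -228.7 kJ.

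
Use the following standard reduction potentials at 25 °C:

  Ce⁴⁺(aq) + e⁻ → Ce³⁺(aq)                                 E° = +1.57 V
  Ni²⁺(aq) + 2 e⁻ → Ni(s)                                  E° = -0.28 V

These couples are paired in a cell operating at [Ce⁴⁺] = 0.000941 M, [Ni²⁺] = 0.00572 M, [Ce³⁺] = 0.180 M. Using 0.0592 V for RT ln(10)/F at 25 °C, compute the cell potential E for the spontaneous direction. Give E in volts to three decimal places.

Ce⁴⁺/Ce³⁺ is the cathode (higher E°), Ni²⁺/Ni the anode: E°cell = +1.57 − (-0.28) = +1.85 V, n = 2.
Overall: 2 Ce⁴⁺(aq) + Ni(s) → 2 Ce³⁺(aq) + Ni²⁺(aq)
Q = [Ce³⁺]^2·[Ni²⁺] / ([Ce⁴⁺]^2); log Q = 2.321.
E = E° − (0.0592/n) log Q = +1.85 − (0.0592/2)(2.321) = +1.781 V.

+1.781 V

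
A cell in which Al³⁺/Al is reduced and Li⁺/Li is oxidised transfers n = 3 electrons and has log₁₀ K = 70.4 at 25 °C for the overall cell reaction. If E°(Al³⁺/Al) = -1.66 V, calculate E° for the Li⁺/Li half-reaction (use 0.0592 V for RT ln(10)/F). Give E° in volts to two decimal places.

-3.05 V

E°cell = (0.0592/n)·log K = (0.0592/3)(70.4) = +1.389 V.
Since Al³⁺/Al is the cathode and Li⁺/Li the anode, E°cell = E°(Al³⁺/Al) − E°(Li⁺/Li).
So E°(Li⁺/Li) = E°(Al³⁺/Al) − E°cell = (-1.66) − (+1.389) = -3.05 V.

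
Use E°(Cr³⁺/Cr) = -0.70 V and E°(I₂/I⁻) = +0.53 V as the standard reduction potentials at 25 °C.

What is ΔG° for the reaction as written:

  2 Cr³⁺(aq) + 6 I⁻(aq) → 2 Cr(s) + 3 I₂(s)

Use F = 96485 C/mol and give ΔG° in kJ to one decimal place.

As written, Cr³⁺/Cr is reduced (cathode) and I₂/I⁻ is oxidised (anode), so E°cell = (-0.70) − (+0.53) = -1.23 V.
Balancing electrons gives n = 6.
ΔG° = −nFE° = −(6)(96485)(-1.23) = 712,059 J = +712.1 kJ.

+712.1 kJ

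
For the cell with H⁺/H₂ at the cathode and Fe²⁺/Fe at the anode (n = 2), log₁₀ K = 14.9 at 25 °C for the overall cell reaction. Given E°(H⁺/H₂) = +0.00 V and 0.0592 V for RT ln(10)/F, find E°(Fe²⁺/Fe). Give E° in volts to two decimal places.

-0.44 V

E°cell = (0.0592/n)·log K = (0.0592/2)(14.9) = +0.441 V.
Since H⁺/H₂ is the cathode and Fe²⁺/Fe the anode, E°cell = E°(H⁺/H₂) − E°(Fe²⁺/Fe).
So E°(Fe²⁺/Fe) = E°(H⁺/H₂) − E°cell = (+0.00) − (+0.441) = -0.44 V.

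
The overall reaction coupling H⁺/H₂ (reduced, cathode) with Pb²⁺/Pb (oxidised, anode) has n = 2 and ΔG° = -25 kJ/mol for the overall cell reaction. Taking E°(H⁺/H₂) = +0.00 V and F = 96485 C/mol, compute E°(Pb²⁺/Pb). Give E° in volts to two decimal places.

-0.13 V

E°cell = −ΔG°/(nF) = −(-25×10³)/((2)(96485)) = +0.130 V.
Since H⁺/H₂ is the cathode and Pb²⁺/Pb the anode, E°cell = E°(H⁺/H₂) − E°(Pb²⁺/Pb).
So E°(Pb²⁺/Pb) = E°(H⁺/H₂) − E°cell = (+0.00) − (+0.130) = -0.13 V.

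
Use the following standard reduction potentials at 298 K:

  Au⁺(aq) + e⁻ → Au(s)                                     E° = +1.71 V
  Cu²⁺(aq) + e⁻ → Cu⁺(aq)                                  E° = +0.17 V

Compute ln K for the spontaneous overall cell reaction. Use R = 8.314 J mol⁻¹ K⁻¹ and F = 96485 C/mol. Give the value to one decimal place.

60.0

Cathode: Au⁺/Au; anode: Cu²⁺/Cu⁺. E°cell = (+1.71) − (+0.17) = +1.54 V, with n = 1.
ΔG° = −nFE° = −RT ln K, so ln K = nFE°/(RT) = (1)(96485)(+1.54) / ((8.314)(298)) = 59.973.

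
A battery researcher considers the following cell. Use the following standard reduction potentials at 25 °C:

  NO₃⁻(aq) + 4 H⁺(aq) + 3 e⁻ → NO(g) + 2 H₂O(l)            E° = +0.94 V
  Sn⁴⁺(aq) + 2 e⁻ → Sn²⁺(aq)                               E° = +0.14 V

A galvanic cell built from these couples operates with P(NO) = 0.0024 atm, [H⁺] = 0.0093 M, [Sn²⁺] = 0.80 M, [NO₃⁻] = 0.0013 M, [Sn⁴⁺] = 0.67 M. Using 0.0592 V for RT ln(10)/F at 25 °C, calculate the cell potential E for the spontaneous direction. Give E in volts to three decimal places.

+0.637 V

NO₃⁻/NO is the cathode (higher E°), Sn⁴⁺/Sn²⁺ the anode: E°cell = +0.94 − (+0.14) = +0.80 V, n = 6.
Overall: 2 NO₃⁻(aq) + 8 H⁺(aq) + 3 Sn²⁺(aq) → 2 NO(g) + 4 H₂O(l) + 3 Sn⁴⁺(aq)
Q = P(NO)^2·[Sn⁴⁺]^3 / ([NO₃⁻]^2·[H⁺]^8·[Sn²⁺]^3); log Q = 16.554.
E = E° − (0.0592/n) log Q = +0.80 − (0.0592/6)(16.554) = +0.637 V.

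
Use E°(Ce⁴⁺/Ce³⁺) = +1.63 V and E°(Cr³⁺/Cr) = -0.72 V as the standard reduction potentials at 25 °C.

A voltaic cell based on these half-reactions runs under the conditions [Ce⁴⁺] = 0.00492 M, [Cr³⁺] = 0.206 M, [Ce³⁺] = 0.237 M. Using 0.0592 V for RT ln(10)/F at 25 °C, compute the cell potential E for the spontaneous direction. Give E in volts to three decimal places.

+2.264 V

Ce⁴⁺/Ce³⁺ is the cathode (higher E°), Cr³⁺/Cr the anode: E°cell = +1.63 − (-0.72) = +2.35 V, n = 3.
Overall: 3 Ce⁴⁺(aq) + Cr(s) → 3 Ce³⁺(aq) + Cr³⁺(aq)
Q = [Ce³⁺]^3·[Cr³⁺] / ([Ce⁴⁺]^3); log Q = 4.362.
E = E° − (0.0592/n) log Q = +2.35 − (0.0592/3)(4.362) = +2.264 V.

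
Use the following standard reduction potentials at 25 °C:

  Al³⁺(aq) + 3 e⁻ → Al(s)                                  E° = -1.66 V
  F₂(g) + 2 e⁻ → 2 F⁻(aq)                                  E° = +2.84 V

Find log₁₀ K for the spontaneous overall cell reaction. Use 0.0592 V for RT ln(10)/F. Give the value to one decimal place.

456.1

Cathode: F₂/F⁻; anode: Al³⁺/Al. E°cell = +4.50 V, n = 6.
log K = nE°cell / 0.0592 = (6)(+4.50) / 0.0592 = 456.1.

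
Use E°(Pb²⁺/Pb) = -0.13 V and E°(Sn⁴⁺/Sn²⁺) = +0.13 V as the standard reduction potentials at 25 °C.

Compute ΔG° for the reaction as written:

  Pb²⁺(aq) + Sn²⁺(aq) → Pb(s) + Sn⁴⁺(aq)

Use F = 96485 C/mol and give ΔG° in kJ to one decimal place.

+50.2 kJ

As written, Pb²⁺/Pb is reduced (cathode) and Sn⁴⁺/Sn²⁺ is oxidised (anode), so E°cell = (-0.13) − (+0.13) = -0.26 V.
Balancing electrons gives n = 2.
ΔG° = −nFE° = −(2)(96485)(-0.26) = 50,172 J = +50.2 kJ.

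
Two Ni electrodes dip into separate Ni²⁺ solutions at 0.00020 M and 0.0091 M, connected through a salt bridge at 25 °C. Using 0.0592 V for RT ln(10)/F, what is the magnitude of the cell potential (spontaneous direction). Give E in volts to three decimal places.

For a concentration cell E°cell = 0. The 0.0091 M side is the cathode (reduction is favoured where [Ni²⁺] is higher).
With n = 2, E = −(0.0592/2) log([Ni²⁺]ₐₙ/[Ni²⁺]꜀ₐₜ) = −(0.0592/2) log(0.0002/0.0091) = −(0.0592/2)(-1.658) = +0.049 V.

+0.049 V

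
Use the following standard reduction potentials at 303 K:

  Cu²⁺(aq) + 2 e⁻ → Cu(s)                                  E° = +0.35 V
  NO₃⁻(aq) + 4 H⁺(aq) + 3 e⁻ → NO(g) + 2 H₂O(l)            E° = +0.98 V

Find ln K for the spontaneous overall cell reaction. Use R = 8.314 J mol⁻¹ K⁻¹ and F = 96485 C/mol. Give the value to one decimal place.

144.8

Cathode: NO₃⁻/NO; anode: Cu²⁺/Cu. E°cell = (+0.98) − (+0.35) = +0.63 V, with n = 6.
ΔG° = −nFE° = −RT ln K, so ln K = nFE°/(RT) = (6)(96485)(+0.63) / ((8.314)(303)) = 144.777.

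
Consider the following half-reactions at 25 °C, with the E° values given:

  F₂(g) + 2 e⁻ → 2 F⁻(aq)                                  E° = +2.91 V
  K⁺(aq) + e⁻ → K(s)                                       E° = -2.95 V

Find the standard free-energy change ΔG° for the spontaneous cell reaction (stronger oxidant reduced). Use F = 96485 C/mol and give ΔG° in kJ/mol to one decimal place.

-1130.8 kJ/mol

F₂/F⁻ (E° = +2.91 V) is the cathode; K⁺/K (E° = -2.95 V) is the anode, so E°cell = +5.86 V.
Balancing electrons gives n = 2 (lcm of 2 and 1).
ΔG° = −nFE° = −(2)(96485)(+5.86) = -1,130,804 J = -1130.8 kJ/mol.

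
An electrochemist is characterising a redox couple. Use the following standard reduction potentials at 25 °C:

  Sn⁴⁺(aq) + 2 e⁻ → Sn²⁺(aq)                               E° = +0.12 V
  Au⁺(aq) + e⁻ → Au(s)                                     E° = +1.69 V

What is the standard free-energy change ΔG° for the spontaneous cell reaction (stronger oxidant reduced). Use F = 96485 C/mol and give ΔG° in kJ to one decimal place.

-303.0 kJ

Au⁺/Au (E° = +1.69 V) is the cathode; Sn⁴⁺/Sn²⁺ (E° = +0.12 V) is the anode, so E°cell = +1.57 V.
Balancing electrons gives n = 2 (lcm of 1 and 2).
ΔG° = −nFE° = −(2)(96485)(+1.57) = -302,963 J = -303.0 kJ.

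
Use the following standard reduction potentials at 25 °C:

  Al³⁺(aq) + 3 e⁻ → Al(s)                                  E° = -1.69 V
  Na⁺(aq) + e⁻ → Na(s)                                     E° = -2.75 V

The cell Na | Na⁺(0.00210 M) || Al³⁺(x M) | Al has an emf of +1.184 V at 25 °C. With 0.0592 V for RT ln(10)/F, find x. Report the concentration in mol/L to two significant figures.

0.018 M

Al³⁺/Al is the cathode, Na⁺/Na the anode: E°cell = +1.06 V, n = 3.
Overall reaction: Al³⁺(aq) + 3 Na(s) → Al(s) + 3 Na⁺(aq); Q = [Na⁺]^3/[Al³⁺]^1.
From E = E° − (0.0592/n) log Q: log Q = (E° − E)·n/0.0592 = (+1.06 − (+1.184))·3/0.0592 = -6.2838.
So 1·log[Al³⁺] = 3·log(0.0021) − log Q = -8.0333 − (-6.2838) = -1.7495; [Al³⁺] = 10^(-1.7495) ≈ 0.018 M.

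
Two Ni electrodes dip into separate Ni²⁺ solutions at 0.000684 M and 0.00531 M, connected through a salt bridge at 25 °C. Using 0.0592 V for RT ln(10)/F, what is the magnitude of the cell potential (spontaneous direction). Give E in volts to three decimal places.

+0.026 V

For a concentration cell E°cell = 0. The 0.00531 M side is the cathode (reduction is favoured where [Ni²⁺] is higher).
With n = 2, E = −(0.0592/2) log([Ni²⁺]ₐₙ/[Ni²⁺]꜀ₐₜ) = −(0.0592/2) log(0.000684/0.00531) = −(0.0592/2)(-0.890) = +0.026 V.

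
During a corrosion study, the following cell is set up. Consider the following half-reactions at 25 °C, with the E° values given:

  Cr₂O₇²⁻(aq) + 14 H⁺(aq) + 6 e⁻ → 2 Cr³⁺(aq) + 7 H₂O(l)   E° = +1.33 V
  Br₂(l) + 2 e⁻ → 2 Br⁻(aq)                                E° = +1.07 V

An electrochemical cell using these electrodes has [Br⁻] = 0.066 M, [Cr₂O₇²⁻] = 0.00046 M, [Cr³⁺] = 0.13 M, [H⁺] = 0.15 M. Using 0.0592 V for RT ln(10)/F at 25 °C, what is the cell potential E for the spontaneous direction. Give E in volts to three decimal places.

+0.061 V

Cr₂O₇²⁻/Cr³⁺ is the cathode (higher E°), Br₂/Br⁻ the anode: E°cell = +1.33 − (+1.07) = +0.26 V, n = 6.
Overall: Cr₂O₇²⁻(aq) + 14 H⁺(aq) + 6 Br⁻(aq) → 2 Cr³⁺(aq) + 7 H₂O(l) + 3 Br₂(l)
Q = [Cr³⁺]^2 / ([Cr₂O₇²⁻]·[H⁺]^14·[Br⁻]^6); log Q = 20.183.
E = E° − (0.0592/n) log Q = +0.26 − (0.0592/6)(20.183) = +0.061 V.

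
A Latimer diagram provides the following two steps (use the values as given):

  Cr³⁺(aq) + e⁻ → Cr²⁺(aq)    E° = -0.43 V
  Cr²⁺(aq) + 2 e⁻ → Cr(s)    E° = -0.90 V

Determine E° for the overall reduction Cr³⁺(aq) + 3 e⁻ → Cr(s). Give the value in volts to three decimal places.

-0.743 V

Standard free energies of sequential steps add: ΔG°₃ = ΔG°₁ + ΔG°₂, so n₃E°₃ = n₁E°₁ + n₂E°₂.
E°₃ = (1×-0.43 + 2×-0.90) / 3 = (-2.230) / 3 = -0.743 V.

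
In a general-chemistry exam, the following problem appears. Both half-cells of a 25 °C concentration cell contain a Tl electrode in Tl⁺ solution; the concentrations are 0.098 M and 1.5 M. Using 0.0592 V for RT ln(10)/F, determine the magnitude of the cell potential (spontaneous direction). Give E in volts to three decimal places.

+0.070 V

For a concentration cell E°cell = 0. The 1.5 M side is the cathode (reduction is favoured where [Tl⁺] is higher).
With n = 1, E = −(0.0592/1) log([Tl⁺]ₐₙ/[Tl⁺]꜀ₐₜ) = −(0.0592/1) log(0.098/1.5) = −(0.0592/1)(-1.185) = +0.070 V.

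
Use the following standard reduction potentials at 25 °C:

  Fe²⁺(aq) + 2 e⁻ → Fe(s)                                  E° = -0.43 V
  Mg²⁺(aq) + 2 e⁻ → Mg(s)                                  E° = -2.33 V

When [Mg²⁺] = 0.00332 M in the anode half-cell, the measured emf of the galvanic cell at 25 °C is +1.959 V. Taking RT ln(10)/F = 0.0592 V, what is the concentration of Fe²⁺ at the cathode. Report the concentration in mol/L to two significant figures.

Fe²⁺/Fe is the cathode, Mg²⁺/Mg the anode: E°cell = +1.90 V, n = 2.
Overall reaction: Fe²⁺(aq) + Mg(s) → Fe(s) + Mg²⁺(aq); Q = [Mg²⁺]^1/[Fe²⁺]^1.
From E = E° − (0.0592/n) log Q: log Q = (E° − E)·n/0.0592 = (+1.90 − (+1.959))·2/0.0592 = -1.9932.
So 1·log[Fe²⁺] = 1·log(0.00332) − log Q = -2.4789 − (-1.9932) = -0.4857; [Fe²⁺] = 10^(-0.4857) ≈ 0.33 M.

0.33 M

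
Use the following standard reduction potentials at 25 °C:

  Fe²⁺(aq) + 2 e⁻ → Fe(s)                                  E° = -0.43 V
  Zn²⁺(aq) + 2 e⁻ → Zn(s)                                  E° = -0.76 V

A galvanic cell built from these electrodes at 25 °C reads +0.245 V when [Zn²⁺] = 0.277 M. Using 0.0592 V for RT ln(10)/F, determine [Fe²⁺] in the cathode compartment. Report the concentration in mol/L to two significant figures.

Fe²⁺/Fe is the cathode, Zn²⁺/Zn the anode: E°cell = +0.33 V, n = 2.
Overall reaction: Fe²⁺(aq) + Zn(s) → Fe(s) + Zn²⁺(aq); Q = [Zn²⁺]^1/[Fe²⁺]^1.
From E = E° − (0.0592/n) log Q: log Q = (E° − E)·n/0.0592 = (+0.33 − (+0.245))·2/0.0592 = 2.8716.
So 1·log[Fe²⁺] = 1·log(0.277) − log Q = -0.5575 − (2.8716) = -3.4291; [Fe²⁺] = 10^(-3.4291) ≈ 0.00037 M.

0.00037 M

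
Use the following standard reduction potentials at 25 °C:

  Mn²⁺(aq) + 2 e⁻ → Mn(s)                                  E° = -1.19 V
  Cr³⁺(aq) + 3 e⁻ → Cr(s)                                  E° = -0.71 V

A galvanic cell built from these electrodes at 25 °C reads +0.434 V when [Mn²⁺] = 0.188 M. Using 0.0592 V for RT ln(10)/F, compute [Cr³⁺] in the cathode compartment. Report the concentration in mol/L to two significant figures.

0.00038 M

Cr³⁺/Cr is the cathode, Mn²⁺/Mn the anode: E°cell = +0.48 V, n = 6.
Overall reaction: 2 Cr³⁺(aq) + 3 Mn(s) → 2 Cr(s) + 3 Mn²⁺(aq); Q = [Mn²⁺]^3/[Cr³⁺]^2.
From E = E° − (0.0592/n) log Q: log Q = (E° − E)·n/0.0592 = (+0.48 − (+0.434))·6/0.0592 = 4.6622.
So 2·log[Cr³⁺] = 3·log(0.188) − log Q = -2.1775 − (4.6622) = -6.8397; log[Cr³⁺] = -6.8397 / 2 = -3.4198; [Cr³⁺] = 10^(-3.4198) ≈ 0.00038 M.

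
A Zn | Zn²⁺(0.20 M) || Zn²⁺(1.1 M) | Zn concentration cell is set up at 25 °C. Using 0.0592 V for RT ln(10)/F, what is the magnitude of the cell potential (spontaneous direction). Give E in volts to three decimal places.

+0.022 V

For a concentration cell E°cell = 0. The 1.1 M side is the cathode (reduction is favoured where [Zn²⁺] is higher).
With n = 2, E = −(0.0592/2) log([Zn²⁺]ₐₙ/[Zn²⁺]꜀ₐₜ) = −(0.0592/2) log(0.2/1.1) = −(0.0592/2)(-0.740) = +0.022 V.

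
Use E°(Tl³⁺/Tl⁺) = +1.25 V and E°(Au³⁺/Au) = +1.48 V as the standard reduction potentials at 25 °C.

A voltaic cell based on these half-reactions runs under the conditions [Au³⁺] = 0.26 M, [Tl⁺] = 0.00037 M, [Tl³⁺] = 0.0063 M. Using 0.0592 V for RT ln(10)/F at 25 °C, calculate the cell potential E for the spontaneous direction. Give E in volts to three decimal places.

+0.182 V

Au³⁺/Au is the cathode (higher E°), Tl³⁺/Tl⁺ the anode: E°cell = +1.48 − (+1.25) = +0.23 V, n = 6.
Overall: 2 Au³⁺(aq) + 3 Tl⁺(aq) → 2 Au(s) + 3 Tl³⁺(aq)
Q = [Tl³⁺]^3 / ([Au³⁺]^2·[Tl⁺]^3); log Q = 4.863.
E = E° − (0.0592/n) log Q = +0.23 − (0.0592/6)(4.863) = +0.182 V.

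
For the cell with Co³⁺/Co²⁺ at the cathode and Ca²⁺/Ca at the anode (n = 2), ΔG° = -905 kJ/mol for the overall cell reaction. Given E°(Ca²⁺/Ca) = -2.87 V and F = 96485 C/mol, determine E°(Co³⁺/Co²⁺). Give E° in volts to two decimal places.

E°cell = −ΔG°/(nF) = −(-905×10³)/((2)(96485)) = +4.690 V.
Since Co³⁺/Co²⁺ is the cathode and Ca²⁺/Ca the anode, E°cell = E°(Co³⁺/Co²⁺) − E°(Ca²⁺/Ca).
So E°(Co³⁺/Co²⁺) = E°cell + E°(Ca²⁺/Ca) = +4.690 + (-2.87) = +1.82 V.

+1.82 V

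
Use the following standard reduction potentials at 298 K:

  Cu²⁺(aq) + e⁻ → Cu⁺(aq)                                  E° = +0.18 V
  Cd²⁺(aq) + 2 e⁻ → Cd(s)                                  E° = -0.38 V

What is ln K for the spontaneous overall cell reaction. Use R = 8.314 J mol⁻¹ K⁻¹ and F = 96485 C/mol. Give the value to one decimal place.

43.6

Cathode: Cu²⁺/Cu⁺; anode: Cd²⁺/Cd. E°cell = (+0.18) − (-0.38) = +0.56 V, with n = 2.
ΔG° = −nFE° = −RT ln K, so ln K = nFE°/(RT) = (2)(96485)(+0.56) / ((8.314)(298)) = 43.617.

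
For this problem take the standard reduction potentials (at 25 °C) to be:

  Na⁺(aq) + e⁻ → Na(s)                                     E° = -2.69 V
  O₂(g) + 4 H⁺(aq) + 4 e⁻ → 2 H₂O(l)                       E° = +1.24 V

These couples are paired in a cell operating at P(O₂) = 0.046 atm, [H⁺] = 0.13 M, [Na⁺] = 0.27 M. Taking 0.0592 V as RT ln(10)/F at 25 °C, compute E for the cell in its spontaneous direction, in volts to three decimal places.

O₂/H₂O is the cathode (higher E°), Na⁺/Na the anode: E°cell = +1.24 − (-2.69) = +3.93 V, n = 4.
Overall: O₂(g) + 4 H⁺(aq) + 4 Na(s) → 2 H₂O(l) + 4 Na⁺(aq)
Q = [Na⁺]^4 / (P(O₂)·[H⁺]^4); log Q = 2.607.
E = E° − (0.0592/n) log Q = +3.93 − (0.0592/4)(2.607) = +3.891 V.

+3.891 V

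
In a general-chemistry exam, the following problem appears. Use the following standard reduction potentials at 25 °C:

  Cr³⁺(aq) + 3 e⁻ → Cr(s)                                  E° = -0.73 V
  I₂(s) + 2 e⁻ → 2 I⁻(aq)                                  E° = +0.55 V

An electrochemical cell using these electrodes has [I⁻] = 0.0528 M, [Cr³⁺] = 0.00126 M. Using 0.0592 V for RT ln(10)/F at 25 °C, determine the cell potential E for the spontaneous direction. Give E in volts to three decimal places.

I₂/I⁻ is the cathode (higher E°), Cr³⁺/Cr the anode: E°cell = +0.55 − (-0.73) = +1.28 V, n = 6.
Overall: 3 I₂(s) + 2 Cr(s) → 6 I⁻(aq) + 2 Cr³⁺(aq)
Q = [I⁻]^6·[Cr³⁺]^2; log Q = -13.463.
E = E° − (0.0592/n) log Q = +1.28 − (0.0592/6)(-13.463) = +1.413 V.

+1.413 V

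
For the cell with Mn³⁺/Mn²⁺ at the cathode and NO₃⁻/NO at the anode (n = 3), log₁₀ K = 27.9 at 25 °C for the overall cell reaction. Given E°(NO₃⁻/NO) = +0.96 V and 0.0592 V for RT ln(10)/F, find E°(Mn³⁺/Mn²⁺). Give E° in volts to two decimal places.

+1.51 V

E°cell = (0.0592/n)·log K = (0.0592/3)(27.9) = +0.551 V.
Since Mn³⁺/Mn²⁺ is the cathode and NO₃⁻/NO the anode, E°cell = E°(Mn³⁺/Mn²⁺) − E°(NO₃⁻/NO).
So E°(Mn³⁺/Mn²⁺) = E°cell + E°(NO₃⁻/NO) = +0.551 + (+0.96) = +1.51 V.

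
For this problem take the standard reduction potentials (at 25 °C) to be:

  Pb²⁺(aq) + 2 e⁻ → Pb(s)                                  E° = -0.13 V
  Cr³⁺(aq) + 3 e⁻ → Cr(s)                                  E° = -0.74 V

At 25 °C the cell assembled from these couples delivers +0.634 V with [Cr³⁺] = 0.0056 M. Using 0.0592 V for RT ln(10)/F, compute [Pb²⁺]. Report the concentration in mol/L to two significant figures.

0.20 M

Pb²⁺/Pb is the cathode, Cr³⁺/Cr the anode: E°cell = +0.61 V, n = 6.
Overall reaction: 3 Pb²⁺(aq) + 2 Cr(s) → 3 Pb(s) + 2 Cr³⁺(aq); Q = [Cr³⁺]^2/[Pb²⁺]^3.
From E = E° − (0.0592/n) log Q: log Q = (E° − E)·n/0.0592 = (+0.61 − (+0.634))·6/0.0592 = -2.4324.
So 3·log[Pb²⁺] = 2·log(0.0056) − log Q = -4.5036 − (-2.4324) = -2.0712; log[Pb²⁺] = -2.0712 / 3 = -0.6904; [Pb²⁺] = 10^(-0.6904) ≈ 0.20 M.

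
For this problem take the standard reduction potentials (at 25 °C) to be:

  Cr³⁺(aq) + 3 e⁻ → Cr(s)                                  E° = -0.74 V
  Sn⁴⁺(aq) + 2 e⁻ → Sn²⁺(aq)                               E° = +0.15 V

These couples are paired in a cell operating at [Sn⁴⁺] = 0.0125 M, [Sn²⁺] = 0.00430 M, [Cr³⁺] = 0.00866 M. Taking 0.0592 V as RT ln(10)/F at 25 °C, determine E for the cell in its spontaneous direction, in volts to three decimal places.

Sn⁴⁺/Sn²⁺ is the cathode (higher E°), Cr³⁺/Cr the anode: E°cell = +0.15 − (-0.74) = +0.89 V, n = 6.
Overall: 3 Sn⁴⁺(aq) + 2 Cr(s) → 3 Sn²⁺(aq) + 2 Cr³⁺(aq)
Q = [Sn²⁺]^3·[Cr³⁺]^2 / ([Sn⁴⁺]^3); log Q = -5.515.
E = E° − (0.0592/n) log Q = +0.89 − (0.0592/6)(-5.515) = +0.944 V.

+0.944 V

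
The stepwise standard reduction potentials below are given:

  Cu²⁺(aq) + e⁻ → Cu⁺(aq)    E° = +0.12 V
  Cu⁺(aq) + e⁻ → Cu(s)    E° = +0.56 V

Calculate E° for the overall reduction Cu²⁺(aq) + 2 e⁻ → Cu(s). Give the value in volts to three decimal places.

+0.340 V

Standard free energies of sequential steps add: ΔG°₃ = ΔG°₁ + ΔG°₂, so n₃E°₃ = n₁E°₁ + n₂E°₂.
E°₃ = (1×+0.12 + 1×+0.56) / 2 = (+0.680) / 2 = +0.340 V.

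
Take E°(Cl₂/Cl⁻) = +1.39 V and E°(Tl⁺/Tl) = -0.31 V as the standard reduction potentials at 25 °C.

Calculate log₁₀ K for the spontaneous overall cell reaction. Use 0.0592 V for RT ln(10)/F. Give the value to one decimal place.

57.4

Cathode: Cl₂/Cl⁻; anode: Tl⁺/Tl. E°cell = +1.70 V, n = 2.
log K = nE°cell / 0.0592 = (2)(+1.70) / 0.0592 = 57.4.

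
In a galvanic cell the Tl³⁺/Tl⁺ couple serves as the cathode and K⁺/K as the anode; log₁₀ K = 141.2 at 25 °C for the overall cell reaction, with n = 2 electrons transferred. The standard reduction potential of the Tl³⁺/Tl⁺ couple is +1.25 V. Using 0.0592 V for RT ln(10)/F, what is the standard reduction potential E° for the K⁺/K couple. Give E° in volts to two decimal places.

E°cell = (0.0592/n)·log K = (0.0592/2)(141.2) = +4.180 V.
Since Tl³⁺/Tl⁺ is the cathode and K⁺/K the anode, E°cell = E°(Tl³⁺/Tl⁺) − E°(K⁺/K).
So E°(K⁺/K) = E°(Tl³⁺/Tl⁺) − E°cell = (+1.25) − (+4.180) = -2.93 V.

-2.93 V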